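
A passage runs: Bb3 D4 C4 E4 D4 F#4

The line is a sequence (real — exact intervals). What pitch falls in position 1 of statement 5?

With 2-note cells, note 1 of each statement runs Bb3, C4, D4.
Carrying that up a 2nd forward: E4 → F#4.

F#4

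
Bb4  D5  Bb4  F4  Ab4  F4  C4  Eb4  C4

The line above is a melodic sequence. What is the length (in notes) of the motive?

9 notes total. Splitting into 3 groups of 3:
Bb4 D5 Bb4 | F4 Ab4 F4 | C4 Eb4 C4
That's a consistent down a 4th shift per cell, and no other grouping gives one.

3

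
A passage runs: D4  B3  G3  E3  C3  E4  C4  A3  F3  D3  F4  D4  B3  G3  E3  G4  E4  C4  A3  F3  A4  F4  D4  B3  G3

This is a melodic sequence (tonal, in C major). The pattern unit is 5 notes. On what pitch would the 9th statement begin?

Taking 5-note groups, the heads are D4, E4, F4, G4, A4: the pattern moves up a 2nd.
Extending the heads up a 2nd: B4 → C5 → D5 → E5.

E5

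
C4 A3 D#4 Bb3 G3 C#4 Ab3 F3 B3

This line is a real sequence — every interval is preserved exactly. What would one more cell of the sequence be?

Unit = 3 notes; the statements start on C4, Bb3, Ab3, moving down a 2nd each time.
Statement 4 starts on Gb3 and keeps the same exact contour: Gb3 Eb3 A3.

Gb3 Eb3 A3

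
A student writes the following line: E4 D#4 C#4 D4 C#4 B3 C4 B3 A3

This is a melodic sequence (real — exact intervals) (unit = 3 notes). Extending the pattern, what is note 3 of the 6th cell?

Eb3

With 3-note cells, note 3 of each statement runs C#4, B3, A3.
Extending down a 2nd: G3 → F3 → Eb3.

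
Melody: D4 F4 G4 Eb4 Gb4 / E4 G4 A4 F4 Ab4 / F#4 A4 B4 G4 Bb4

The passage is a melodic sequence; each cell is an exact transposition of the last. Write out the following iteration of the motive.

G#4 B4 C#5 A4 C5

The 5-note cells begin on D4, E4, F#4 — each up a 2nd from the last.
From G#4 the exact shape gives G#4 B4 C#5 A4 C5.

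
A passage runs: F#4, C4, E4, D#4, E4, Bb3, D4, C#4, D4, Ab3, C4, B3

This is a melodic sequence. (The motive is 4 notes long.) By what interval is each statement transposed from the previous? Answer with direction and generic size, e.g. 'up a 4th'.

With a 4-note motive the entries are F#4, E4, D4, each down a 2nd from the previous.
F#4 to E4 is down a 2nd.

down a 2nd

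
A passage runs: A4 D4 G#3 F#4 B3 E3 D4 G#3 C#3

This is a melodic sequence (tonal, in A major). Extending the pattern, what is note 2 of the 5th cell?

C#3

The unit is 3 notes. Position-2 pitches of the 3 shown cells: D4, B3, G#3.
Each moves down a 3rd. Continuing: E3 → C#3.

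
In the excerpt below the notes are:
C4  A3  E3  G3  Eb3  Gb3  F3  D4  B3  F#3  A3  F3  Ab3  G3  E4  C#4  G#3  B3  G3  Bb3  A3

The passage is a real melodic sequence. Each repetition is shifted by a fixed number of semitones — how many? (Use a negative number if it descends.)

The 7-note cells begin on C4, D4, E4 — each up a 2nd from the last.
C4→D4 is 62 − 60 = 2 semitones.

2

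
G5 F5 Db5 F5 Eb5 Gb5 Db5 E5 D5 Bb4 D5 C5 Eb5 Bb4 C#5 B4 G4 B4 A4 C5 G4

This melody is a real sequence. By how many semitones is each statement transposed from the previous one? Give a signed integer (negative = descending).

The 7-note cells begin on G5, E5, C#5 — each down a 3rd from the last.
G5→E5 is 76 − 79 = -3 semitones.

-3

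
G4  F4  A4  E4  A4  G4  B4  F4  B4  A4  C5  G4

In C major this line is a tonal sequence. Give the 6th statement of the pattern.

E5 D5 F5 C5

Taking 4-note groups, the heads are G4, A4, B4: the pattern moves up a 2nd.
Continuing the starts: C5 → D5 → E5.
So cell 6 is E5 D5 F5 C5.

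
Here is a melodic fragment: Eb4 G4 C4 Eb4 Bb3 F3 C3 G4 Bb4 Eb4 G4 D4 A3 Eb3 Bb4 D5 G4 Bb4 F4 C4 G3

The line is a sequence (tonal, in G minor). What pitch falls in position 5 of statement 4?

A4

Grouping in 7s, the 5th note of each cell is Bb3, D4, F4.
Each moves up a 3rd; the next is A4.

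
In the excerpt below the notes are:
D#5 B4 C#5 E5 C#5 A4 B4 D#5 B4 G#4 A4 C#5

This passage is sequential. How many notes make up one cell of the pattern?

4

There are 12 notes; a 4-note unit gives 3 cells:
D#5 B4 C#5 E5 | C#5 A4 B4 D#5 | B4 G#4 A4 C#5
Every group is a transposition down a 2nd of the one before; no shorter unit works.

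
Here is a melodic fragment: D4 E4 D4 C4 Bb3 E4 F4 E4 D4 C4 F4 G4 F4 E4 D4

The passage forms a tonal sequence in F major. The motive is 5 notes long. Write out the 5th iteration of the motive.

A4 Bb4 A4 G4 F4

The 5-note cells begin on D4, E4, F4 — each up a 2nd from the last.
Carrying on: G4 → A4.
Statement 5 starts on A4 and keeps the same diatonic contour: A4 Bb4 A4 G4 F4.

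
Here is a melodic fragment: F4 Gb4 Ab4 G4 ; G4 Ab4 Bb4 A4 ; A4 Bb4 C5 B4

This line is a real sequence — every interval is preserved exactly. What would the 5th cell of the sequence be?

Unit = 4 notes; the statements start on F4, G4, A4, moving up a 2nd each time.
Continuing the starts: B4 → C#5.
So cell 5 is C#5 D5 E5 D#5.

C#5 D5 E5 D#5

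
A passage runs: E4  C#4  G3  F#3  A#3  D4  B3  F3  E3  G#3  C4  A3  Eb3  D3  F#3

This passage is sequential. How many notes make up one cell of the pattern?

15 notes total. Splitting into 3 groups of 5:
E4 C#4 G3 F#3 A#3 | D4 B3 F3 E3 G#3 | C4 A3 Eb3 D3 F#3
That's a consistent down a 2nd shift per cell, and no other grouping gives one.

5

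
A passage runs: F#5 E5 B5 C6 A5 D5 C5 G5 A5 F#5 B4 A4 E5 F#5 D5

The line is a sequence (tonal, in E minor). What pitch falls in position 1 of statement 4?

G4

Grouping in 5s, the 1st note of each cell is F#5, D5, B4.
One more down a 3rd gives G4.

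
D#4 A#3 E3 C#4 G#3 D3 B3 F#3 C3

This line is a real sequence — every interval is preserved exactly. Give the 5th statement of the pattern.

G3 D3 Ab2

The 3-note cells begin on D#4, C#4, B3 — each down a 2nd from the last.
Continuing the starts: A3 → G3.
Statement 5 starts on G3 and keeps the same exact contour: G3 D3 Ab2.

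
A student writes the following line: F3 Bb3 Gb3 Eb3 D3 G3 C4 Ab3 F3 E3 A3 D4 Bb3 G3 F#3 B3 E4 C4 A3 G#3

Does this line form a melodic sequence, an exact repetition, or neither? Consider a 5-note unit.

sequence

Each 5-note cell is the previous one transposed up a 2nd.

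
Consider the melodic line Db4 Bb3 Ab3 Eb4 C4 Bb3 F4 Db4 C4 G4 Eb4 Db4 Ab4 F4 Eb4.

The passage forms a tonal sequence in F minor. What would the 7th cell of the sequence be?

C5 Ab4 G4

Taking 3-note groups, the heads are Db4, Eb4, F4, G4, Ab4: the pattern moves up a 2nd.
Extending up a 2nd: Bb4 → C5.
So cell 7 is C5 Ab4 G4.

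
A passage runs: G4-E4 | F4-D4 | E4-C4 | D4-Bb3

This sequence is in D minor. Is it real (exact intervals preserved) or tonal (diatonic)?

tonal

Every note is diatonic to D minor.
Cell 1 has -3 semitones from note 1 to 2, but cell 3 has -4 — the interval quality changes while the contour stays the same, which is the hallmark of a tonal sequence.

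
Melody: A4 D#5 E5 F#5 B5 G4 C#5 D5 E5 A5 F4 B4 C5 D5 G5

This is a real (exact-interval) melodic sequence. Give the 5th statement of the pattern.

Db4 G4 Ab4 Bb4 Eb5

Unit = 5 notes; the statements start on A4, G4, F4, moving down a 2nd each time.
Carrying on: Eb4 → Db4.
Statement 5 starts on Db4 and keeps the same exact contour: Db4 G4 Ab4 Bb4 Eb5.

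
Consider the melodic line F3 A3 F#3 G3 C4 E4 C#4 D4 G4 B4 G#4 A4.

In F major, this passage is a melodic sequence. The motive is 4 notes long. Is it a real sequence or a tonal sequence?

real

Each cell has the same semitone pattern (4, -3, 1) — intervals are preserved exactly.
And F#3 lies outside F major, so the sequence is real rather than tonal.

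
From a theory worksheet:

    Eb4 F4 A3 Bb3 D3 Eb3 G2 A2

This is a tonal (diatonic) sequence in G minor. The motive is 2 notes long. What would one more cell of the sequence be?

C2 D2

Unit = 2 notes; the statements start on Eb4, A3, D3, G2, moving down a 5th each time.
From C2 the diatonic shape gives C2 D2.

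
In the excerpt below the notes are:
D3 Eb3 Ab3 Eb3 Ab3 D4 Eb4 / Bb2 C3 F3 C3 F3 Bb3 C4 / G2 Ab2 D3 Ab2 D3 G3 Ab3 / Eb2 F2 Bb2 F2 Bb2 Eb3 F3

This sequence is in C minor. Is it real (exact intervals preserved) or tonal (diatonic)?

tonal

Every note is diatonic to C minor.
Cell 1 has +1 semitones from note 1 to 2, but cell 2 has +2 — the interval quality changes while the contour stays the same, which is the hallmark of a tonal sequence.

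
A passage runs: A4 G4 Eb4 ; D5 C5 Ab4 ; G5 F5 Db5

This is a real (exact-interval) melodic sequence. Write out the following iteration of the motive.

Taking 3-note groups, the heads are A4, D5, G5: the pattern moves up a 4th.
So cell 4 is C6 Bb5 Gb5.

C6 Bb5 Gb5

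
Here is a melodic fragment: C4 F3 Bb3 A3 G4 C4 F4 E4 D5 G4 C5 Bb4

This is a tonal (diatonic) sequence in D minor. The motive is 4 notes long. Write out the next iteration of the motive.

The 4-note cells begin on C4, G4, D5 — each up a 5th from the last.
Statement 4 starts on A5 and keeps the same diatonic contour: A5 D5 G5 F5.

A5 D5 G5 F5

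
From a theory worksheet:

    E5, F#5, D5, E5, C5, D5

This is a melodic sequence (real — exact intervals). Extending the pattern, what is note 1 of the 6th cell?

Gb4

With 2-note cells, note 1 of each statement runs E5, D5, C5.
Each moves down a 2nd. Continuing: Bb4 → Ab4 → Gb4.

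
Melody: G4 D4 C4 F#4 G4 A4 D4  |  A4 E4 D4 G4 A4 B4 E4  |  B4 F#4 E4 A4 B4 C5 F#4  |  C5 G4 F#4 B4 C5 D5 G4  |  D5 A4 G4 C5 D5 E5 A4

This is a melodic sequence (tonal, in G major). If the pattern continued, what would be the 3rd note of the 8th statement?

The unit is 7 notes. Position-3 pitches of the 5 shown cells: C4, D4, E4, F#4, G4.
Extending up a 2nd: A4 → B4 → C5.

C5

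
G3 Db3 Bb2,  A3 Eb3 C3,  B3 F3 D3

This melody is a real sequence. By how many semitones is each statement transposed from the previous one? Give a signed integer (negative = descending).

Taking 3-note groups, the heads are G3, A3, B3: the pattern moves up a 2nd.
Counting half-steps from G3 to A3: 2.

2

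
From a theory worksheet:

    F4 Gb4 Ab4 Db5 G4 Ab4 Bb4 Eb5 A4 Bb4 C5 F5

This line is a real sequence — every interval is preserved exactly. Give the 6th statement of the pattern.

Taking 4-note groups, the heads are F4, G4, A4: the pattern moves up a 2nd.
Continuing the starts: B4 → C#5 → D#5.
So cell 6 is D#5 E5 F#5 B5.

D#5 E5 F#5 B5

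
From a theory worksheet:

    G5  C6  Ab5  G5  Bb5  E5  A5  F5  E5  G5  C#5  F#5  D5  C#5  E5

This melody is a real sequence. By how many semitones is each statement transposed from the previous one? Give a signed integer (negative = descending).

-3

Taking 5-note groups, the heads are G5, E5, C#5: the pattern moves down a 3rd.
Counting half-steps from G5 to E5: -3.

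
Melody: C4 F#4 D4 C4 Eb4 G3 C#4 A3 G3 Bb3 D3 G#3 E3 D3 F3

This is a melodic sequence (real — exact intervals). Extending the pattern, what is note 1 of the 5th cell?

E2

The unit is 5 notes. Position-1 pitches of the 3 shown cells: C4, G3, D3.
Each moves down a 4th. Continuing: A2 → E2.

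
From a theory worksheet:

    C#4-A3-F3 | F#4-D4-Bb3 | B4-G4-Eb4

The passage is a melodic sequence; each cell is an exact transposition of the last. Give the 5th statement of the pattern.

A5 F5 Db5

The 3-note cells begin on C#4, F#4, B4 — each up a 4th from the last.
Continuing the starts: E5 → A5.
So cell 5 is A5 F5 Db5.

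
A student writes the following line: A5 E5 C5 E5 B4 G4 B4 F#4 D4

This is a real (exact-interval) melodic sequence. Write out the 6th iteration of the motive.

G#3 D#3 B2

With a 3-note motive the entries are A5, E5, B4, each down a 4th from the previous.
Carrying on: F#4 → C#4 → G#3.
So cell 6 is G#3 D#3 B2.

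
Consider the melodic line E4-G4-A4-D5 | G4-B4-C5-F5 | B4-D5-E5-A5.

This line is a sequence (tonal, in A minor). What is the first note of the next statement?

The 4-note cells begin on E4, G4, B4 — each up a 3rd from the last.
The next head, up a 3rd from B4, is D5.

D5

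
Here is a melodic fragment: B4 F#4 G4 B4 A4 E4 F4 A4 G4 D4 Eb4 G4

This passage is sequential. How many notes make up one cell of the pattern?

4

12 notes total. Splitting into 3 groups of 4:
B4 F#4 G4 B4 | A4 E4 F4 A4 | G4 D4 Eb4 G4
Each cell is the previous one down a 2nd — so the unit is 4 notes.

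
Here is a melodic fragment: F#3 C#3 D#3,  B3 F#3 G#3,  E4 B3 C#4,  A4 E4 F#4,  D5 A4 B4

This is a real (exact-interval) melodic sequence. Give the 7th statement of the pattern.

Taking 3-note groups, the heads are F#3, B3, E4, A4, D5: the pattern moves up a 4th.
Continuing the starts: G5 → C6.
Statement 7 starts on C6 and keeps the same exact contour: C6 G5 A5.

C6 G5 A5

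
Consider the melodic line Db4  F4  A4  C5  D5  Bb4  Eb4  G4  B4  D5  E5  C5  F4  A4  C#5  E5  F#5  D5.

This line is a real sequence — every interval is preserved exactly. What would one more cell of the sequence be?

G4 B4 D#5 F#5 G#5 E5

With a 6-note motive the entries are Db4, Eb4, F4, each up a 2nd from the previous.
From G4 the exact shape gives G4 B4 D#5 F#5 G#5 E5.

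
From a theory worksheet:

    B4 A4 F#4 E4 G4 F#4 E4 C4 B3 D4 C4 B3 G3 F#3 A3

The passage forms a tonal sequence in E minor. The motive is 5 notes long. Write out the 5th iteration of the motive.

With a 5-note motive the entries are B4, F#4, C4, each down a 4th from the previous.
Extending down a 4th: G3 → D3.
Statement 5 starts on D3 and keeps the same diatonic contour: D3 C3 A2 G2 B2.

D3 C3 A2 G2 B2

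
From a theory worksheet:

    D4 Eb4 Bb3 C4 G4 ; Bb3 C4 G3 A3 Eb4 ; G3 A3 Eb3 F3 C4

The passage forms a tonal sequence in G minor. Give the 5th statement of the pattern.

With a 5-note motive the entries are D4, Bb3, G3, each down a 3rd from the previous.
Carrying on: Eb3 → C3.
Statement 5 starts on C3 and keeps the same diatonic contour: C3 D3 A2 Bb2 F3.

C3 D3 A2 Bb2 F3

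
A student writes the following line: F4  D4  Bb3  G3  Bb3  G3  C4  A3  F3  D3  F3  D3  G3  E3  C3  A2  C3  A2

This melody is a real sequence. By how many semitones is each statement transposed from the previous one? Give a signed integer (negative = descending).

The 6-note cells begin on F4, C4, G3 — each down a 4th from the last.
Counting half-steps from F4 to C4: -5.

-5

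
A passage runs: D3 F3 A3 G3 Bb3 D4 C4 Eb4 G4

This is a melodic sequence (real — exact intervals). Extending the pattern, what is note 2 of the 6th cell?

With 3-note cells, note 2 of each statement runs F3, Bb3, Eb4.
Carrying that up a 4th forward: Ab4 → Db5 → Gb5.

Gb5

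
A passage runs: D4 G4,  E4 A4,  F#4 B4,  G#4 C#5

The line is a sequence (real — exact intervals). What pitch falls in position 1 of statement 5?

The unit is 2 notes. Position-1 pitches of the 4 shown cells: D4, E4, F#4, G#4.
From G#4, up a 2nd gives A#4.

A#4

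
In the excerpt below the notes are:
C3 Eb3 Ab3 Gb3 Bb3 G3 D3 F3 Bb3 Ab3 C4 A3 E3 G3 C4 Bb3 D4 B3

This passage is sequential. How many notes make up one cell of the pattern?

6

18 notes total. Splitting into 3 groups of 6:
C3 Eb3 Ab3 Gb3 Bb3 G3 | D3 F3 Bb3 Ab3 C4 A3 | E3 G3 C4 Bb3 D4 B3
Each cell is the previous one up a 2nd — so the unit is 6 notes.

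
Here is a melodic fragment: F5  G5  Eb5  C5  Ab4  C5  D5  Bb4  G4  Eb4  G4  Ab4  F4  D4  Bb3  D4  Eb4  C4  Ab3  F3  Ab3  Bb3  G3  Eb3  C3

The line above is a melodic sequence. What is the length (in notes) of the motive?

5

There are 25 notes; a 5-note unit gives 5 cells:
F5 G5 Eb5 C5 Ab4 | C5 D5 Bb4 G4 Eb4 | G4 Ab4 F4 D4 Bb3 | D4 Eb4 C4 Ab3 F3 | Ab3 Bb3 G3 Eb3 C3
Each cell is the previous one down a 4th — so the unit is 5 notes.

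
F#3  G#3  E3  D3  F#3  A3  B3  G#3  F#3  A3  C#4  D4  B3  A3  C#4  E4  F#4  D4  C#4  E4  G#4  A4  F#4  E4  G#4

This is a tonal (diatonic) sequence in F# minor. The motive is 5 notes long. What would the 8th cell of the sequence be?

Taking 5-note groups, the heads are F#3, A3, C#4, E4, G#4: the pattern moves up a 3rd.
Carrying on: B4 → D5 → F#5.
Statement 8 starts on F#5 and keeps the same diatonic contour: F#5 G#5 E5 D5 F#5.

F#5 G#5 E5 D5 F#5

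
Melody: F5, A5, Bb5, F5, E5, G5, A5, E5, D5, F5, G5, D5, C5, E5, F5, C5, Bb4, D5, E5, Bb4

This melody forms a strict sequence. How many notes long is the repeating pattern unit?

4

There are 20 notes; a 4-note unit gives 5 cells:
F5 A5 Bb5 F5 | E5 G5 A5 E5 | D5 F5 G5 D5 | C5 E5 F5 C5 | Bb4 D5 E5 Bb4
Each cell is the previous one down a 2nd — so the unit is 4 notes.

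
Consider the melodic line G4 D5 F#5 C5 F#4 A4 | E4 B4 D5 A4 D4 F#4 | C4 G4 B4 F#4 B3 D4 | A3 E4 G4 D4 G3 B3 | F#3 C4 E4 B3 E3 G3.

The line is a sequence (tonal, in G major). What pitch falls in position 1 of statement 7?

B2

Grouping in 6s, the 1st note of each cell is G4, E4, C4, A3, F#3.
Carrying that down a 3rd forward: D3 → B2.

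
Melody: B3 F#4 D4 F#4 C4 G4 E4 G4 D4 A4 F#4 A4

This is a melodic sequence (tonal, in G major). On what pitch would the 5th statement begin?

Unit = 4 notes; the statements start on B3, C4, D4, moving up a 2nd each time.
Extending the heads up a 2nd: E4 → F#4.

F#4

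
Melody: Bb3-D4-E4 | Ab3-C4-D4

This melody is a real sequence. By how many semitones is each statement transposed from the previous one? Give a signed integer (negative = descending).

-2

The 3-note cells begin on Bb3, Ab3 — each down a 2nd from the last.
Bb3→Ab3 is 56 − 58 = -2 semitones.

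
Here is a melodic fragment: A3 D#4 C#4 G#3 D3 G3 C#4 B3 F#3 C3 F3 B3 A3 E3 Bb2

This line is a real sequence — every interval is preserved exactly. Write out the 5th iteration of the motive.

The 5-note cells begin on A3, G3, F3 — each down a 2nd from the last.
Continuing the starts: Eb3 → Db3.
Statement 5 starts on Db3 and keeps the same exact contour: Db3 G3 F3 C3 Gb2.

Db3 G3 F3 C3 Gb2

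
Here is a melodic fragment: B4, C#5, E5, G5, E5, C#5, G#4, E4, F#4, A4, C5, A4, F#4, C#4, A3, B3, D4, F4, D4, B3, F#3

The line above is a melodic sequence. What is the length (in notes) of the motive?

There are 21 notes; a 7-note unit gives 3 cells:
B4 C#5 E5 G5 E5 C#5 G#4 | E4 F#4 A4 C5 A4 F#4 C#4 | A3 B3 D4 F4 D4 B3 F#3
Each cell is the previous one down a 5th — so the unit is 7 notes.

7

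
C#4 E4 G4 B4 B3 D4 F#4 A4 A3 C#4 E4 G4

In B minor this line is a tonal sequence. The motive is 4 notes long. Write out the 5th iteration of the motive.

With a 4-note motive the entries are C#4, B3, A3, each down a 2nd from the previous.
Continuing the starts: G3 → F#3.
So cell 5 is F#3 A3 C#4 E4.

F#3 A3 C#4 E4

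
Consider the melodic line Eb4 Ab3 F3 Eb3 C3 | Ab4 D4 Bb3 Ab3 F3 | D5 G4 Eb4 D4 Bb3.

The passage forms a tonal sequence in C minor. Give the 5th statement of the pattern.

The 5-note cells begin on Eb4, Ab4, D5 — each up a 4th from the last.
Continuing the starts: G5 → C6.
Statement 5 starts on C6 and keeps the same diatonic contour: C6 F5 D5 C5 Ab4.

C6 F5 D5 C5 Ab4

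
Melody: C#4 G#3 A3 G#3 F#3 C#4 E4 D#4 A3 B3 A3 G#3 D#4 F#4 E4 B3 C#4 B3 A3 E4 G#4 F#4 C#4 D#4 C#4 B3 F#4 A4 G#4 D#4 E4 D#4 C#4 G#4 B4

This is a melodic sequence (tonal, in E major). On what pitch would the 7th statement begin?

With a 7-note motive the entries are C#4, D#4, E4, F#4, G#4, each up a 2nd from the previous.
Continuing: A4 → B4. Statement 7 starts on B4.

B4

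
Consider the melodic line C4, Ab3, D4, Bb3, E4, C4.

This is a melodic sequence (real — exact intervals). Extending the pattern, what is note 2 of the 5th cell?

The unit is 2 notes. Position-2 pitches of the 3 shown cells: Ab3, Bb3, C4.
Extending up a 2nd: D4 → E4.

E4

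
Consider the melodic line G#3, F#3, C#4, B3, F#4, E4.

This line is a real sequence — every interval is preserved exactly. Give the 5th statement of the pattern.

With a 2-note motive the entries are G#3, C#4, F#4, each up a 4th from the previous.
Extending up a 4th: B4 → E5.
Statement 5 starts on E5 and keeps the same exact contour: E5 D5.

E5 D5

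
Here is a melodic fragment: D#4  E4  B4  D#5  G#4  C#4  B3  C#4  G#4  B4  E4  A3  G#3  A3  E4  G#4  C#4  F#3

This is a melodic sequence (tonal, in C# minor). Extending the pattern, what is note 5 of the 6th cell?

D#3

With 6-note cells, note 5 of each statement runs G#4, E4, C#4.
Each moves down a 3rd. Continuing: A3 → F#3 → D#3.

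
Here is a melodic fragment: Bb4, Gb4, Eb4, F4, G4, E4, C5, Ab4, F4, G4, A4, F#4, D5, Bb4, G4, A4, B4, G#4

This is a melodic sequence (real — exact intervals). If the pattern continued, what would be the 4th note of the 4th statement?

B4

With 6-note cells, note 4 of each statement runs F4, G4, A4.
One more up a 2nd gives B4.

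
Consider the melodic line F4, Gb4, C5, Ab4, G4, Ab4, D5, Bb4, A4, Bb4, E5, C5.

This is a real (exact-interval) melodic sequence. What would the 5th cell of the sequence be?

C#5 D5 G#5 E5

The 4-note cells begin on F4, G4, A4 — each up a 2nd from the last.
Extending up a 2nd: B4 → C#5.
So cell 5 is C#5 D5 G#5 E5.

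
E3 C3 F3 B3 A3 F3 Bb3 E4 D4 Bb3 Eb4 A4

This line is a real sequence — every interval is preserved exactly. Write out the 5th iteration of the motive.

The 4-note cells begin on E3, A3, D4 — each up a 4th from the last.
Continuing the starts: G4 → C5.
From C5 the exact shape gives C5 Ab4 Db5 G5.

C5 Ab4 Db5 G5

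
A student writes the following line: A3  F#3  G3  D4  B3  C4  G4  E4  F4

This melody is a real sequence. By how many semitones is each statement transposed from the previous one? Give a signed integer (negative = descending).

5

Unit = 3 notes; the statements start on A3, D4, G4, moving up a 4th each time.
A3 to D4 spans +5 semitones.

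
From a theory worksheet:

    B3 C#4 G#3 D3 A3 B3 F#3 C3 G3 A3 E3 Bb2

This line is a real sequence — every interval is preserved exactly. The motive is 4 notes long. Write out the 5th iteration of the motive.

The 4-note cells begin on B3, A3, G3 — each down a 2nd from the last.
Extending down a 2nd: F3 → Eb3.
From Eb3 the exact shape gives Eb3 F3 C3 Gb2.

Eb3 F3 C3 Gb2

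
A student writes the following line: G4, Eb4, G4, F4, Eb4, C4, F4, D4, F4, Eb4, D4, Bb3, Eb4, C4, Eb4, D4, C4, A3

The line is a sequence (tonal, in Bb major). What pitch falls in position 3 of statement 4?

D4

Grouping in 6s, the 3rd note of each cell is G4, F4, Eb4.
From Eb4, down a 2nd gives D4.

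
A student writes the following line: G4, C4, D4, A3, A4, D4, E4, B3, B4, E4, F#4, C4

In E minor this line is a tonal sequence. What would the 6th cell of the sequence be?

E5 A4 B4 F#4

With a 4-note motive the entries are G4, A4, B4, each up a 2nd from the previous.
Carrying on: C5 → D5 → E5.
So cell 6 is E5 A4 B4 F#4.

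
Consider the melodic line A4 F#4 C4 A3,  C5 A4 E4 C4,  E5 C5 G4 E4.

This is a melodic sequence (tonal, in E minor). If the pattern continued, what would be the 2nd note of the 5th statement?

G5

Grouping in 4s, the 2nd note of each cell is F#4, A4, C5.
Carrying that up a 3rd forward: E5 → G5.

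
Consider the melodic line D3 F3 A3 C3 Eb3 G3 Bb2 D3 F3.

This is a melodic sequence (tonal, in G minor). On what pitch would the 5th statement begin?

G2

The 3-note cells begin on D3, C3, Bb2 — each down a 2nd from the last.
Extending the heads down a 2nd: A2 → G2.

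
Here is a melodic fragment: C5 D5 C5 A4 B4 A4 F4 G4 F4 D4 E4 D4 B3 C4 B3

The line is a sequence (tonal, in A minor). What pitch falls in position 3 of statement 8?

With 3-note cells, note 3 of each statement runs C5, A4, F4, D4, B3.
Carrying that down a 3rd forward: G3 → E3 → C3.

C3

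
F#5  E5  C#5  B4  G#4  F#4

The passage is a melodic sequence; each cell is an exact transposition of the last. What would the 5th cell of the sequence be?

A#3 G#3

The 2-note cells begin on F#5, C#5, G#4 — each down a 4th from the last.
Extending down a 4th: D#4 → A#3.
So cell 5 is A#3 G#3.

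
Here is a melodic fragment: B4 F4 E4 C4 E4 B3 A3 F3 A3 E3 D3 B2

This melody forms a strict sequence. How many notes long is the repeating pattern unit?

4

Try groups of 4 (3 cells in 12 notes):
B4 F4 E4 C4 | E4 B3 A3 F3 | A3 E3 D3 B2
Every group is a transposition down a 5th of the one before; no shorter unit works.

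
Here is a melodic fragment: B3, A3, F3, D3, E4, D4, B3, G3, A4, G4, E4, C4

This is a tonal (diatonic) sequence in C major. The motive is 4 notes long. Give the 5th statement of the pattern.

Taking 4-note groups, the heads are B3, E4, A4: the pattern moves up a 4th.
Continuing the starts: D5 → G5.
From G5 the diatonic shape gives G5 F5 D5 B4.

G5 F5 D5 B4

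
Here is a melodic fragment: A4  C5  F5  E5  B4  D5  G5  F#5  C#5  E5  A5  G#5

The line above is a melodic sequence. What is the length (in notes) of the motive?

12 notes total. Splitting into 3 groups of 4:
A4 C5 F5 E5 | B4 D5 G5 F#5 | C#5 E5 A5 G#5
Every group is a transposition up a 2nd of the one before; no shorter unit works.

4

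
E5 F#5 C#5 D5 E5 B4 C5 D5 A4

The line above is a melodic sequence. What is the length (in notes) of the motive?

3

9 notes total. Splitting into 3 groups of 3:
E5 F#5 C#5 | D5 E5 B4 | C5 D5 A4
That's a consistent down a 2nd shift per cell, and no other grouping gives one.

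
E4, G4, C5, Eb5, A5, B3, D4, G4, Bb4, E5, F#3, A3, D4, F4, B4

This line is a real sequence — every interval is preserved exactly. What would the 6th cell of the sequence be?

The 5-note cells begin on E4, B3, F#3 — each down a 4th from the last.
Carrying on: C#3 → G#2 → D#2.
From D#2 the exact shape gives D#2 F#2 B2 D3 G#3.

D#2 F#2 B2 D3 G#3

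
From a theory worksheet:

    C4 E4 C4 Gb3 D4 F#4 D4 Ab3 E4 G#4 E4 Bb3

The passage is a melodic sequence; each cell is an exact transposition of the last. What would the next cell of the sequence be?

The 4-note cells begin on C4, D4, E4 — each up a 2nd from the last.
From F#4 the exact shape gives F#4 A#4 F#4 C4.

F#4 A#4 F#4 C4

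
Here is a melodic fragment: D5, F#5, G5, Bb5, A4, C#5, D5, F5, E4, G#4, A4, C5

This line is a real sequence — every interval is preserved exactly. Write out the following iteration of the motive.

With a 4-note motive the entries are D5, A4, E4, each down a 4th from the previous.
So cell 4 is B3 D#4 E4 G4.

B3 D#4 E4 G4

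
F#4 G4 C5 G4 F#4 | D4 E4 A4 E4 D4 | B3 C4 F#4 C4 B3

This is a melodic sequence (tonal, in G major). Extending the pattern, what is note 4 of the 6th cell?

Grouping in 5s, the 4th note of each cell is G4, E4, C4.
Extending down a 3rd: A3 → F#3 → D3.

D3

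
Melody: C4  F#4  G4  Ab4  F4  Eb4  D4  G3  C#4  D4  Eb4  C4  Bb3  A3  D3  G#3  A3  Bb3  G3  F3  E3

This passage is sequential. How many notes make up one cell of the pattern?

There are 21 notes; a 7-note unit gives 3 cells:
C4 F#4 G4 Ab4 F4 Eb4 D4 | G3 C#4 D4 Eb4 C4 Bb3 A3 | D3 G#3 A3 Bb3 G3 F3 E3
That's a consistent down a 4th shift per cell, and no other grouping gives one.

7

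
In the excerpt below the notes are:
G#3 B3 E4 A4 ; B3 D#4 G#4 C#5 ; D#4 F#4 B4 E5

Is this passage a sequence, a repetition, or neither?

Each 4-note cell is the previous one transposed up a 3rd.

sequence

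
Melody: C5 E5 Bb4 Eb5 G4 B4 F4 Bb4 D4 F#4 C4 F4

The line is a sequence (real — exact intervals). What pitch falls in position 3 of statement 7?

E2

With 4-note cells, note 3 of each statement runs Bb4, F4, C4.
Extending down a 4th: G3 → D3 → A2 → E2.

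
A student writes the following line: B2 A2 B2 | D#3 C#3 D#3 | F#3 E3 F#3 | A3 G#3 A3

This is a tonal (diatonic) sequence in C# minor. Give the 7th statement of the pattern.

Taking 3-note groups, the heads are B2, D#3, F#3, A3: the pattern moves up a 3rd.
Carrying on: C#4 → E4 → G#4.
So cell 7 is G#4 F#4 G#4.

G#4 F#4 G#4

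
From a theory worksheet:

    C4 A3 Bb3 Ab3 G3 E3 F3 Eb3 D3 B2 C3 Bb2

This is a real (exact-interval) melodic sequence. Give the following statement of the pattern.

A2 F#2 G2 F2

Unit = 4 notes; the statements start on C4, G3, D3, moving down a 4th each time.
From A2 the exact shape gives A2 F#2 G2 F2.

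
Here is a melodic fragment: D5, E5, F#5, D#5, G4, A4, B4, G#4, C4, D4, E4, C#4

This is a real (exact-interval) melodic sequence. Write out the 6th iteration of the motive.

The 4-note cells begin on D5, G4, C4 — each down a 5th from the last.
Extending down a 5th: F3 → Bb2 → Eb2.
From Eb2 the exact shape gives Eb2 F2 G2 E2.

Eb2 F2 G2 E2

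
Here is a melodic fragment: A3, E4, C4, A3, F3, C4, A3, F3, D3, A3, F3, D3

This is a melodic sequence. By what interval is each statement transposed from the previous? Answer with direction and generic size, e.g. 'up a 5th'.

down a 3rd

Taking 4-note groups, the heads are A3, F3, D3: the pattern moves down a 3rd.
A3 to F3 is down a 3rd.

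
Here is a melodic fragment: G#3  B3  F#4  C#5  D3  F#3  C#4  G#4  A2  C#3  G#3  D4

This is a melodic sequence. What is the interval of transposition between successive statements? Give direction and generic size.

With a 4-note motive the entries are G#3, D3, A2, each down a 4th from the previous.
G#3 to D3 is down a 4th.

down a 4th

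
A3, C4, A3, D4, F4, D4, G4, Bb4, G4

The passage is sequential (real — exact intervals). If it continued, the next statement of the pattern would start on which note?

Unit = 3 notes; the statements start on A3, D4, G4, moving up a 4th each time.
The next head, up a 4th from G4, is C5.

C5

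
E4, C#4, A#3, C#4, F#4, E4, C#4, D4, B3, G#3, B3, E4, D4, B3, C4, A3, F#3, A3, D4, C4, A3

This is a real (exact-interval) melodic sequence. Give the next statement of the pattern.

Taking 7-note groups, the heads are E4, D4, C4: the pattern moves down a 2nd.
So cell 4 is Bb3 G3 E3 G3 C4 Bb3 G3.

Bb3 G3 E3 G3 C4 Bb3 G3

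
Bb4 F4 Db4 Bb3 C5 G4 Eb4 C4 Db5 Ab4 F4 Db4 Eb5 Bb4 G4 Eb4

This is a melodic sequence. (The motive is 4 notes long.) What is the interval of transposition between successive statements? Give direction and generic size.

up a 2nd

Taking 4-note groups, the heads are Bb4, C5, Db5, Eb5: the pattern moves up a 2nd.
From Bb4 to C5: up a 2nd.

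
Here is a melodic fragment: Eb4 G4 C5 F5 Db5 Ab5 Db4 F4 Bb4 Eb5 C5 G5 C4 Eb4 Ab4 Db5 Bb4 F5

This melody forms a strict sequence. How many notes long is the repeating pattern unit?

There are 18 notes; a 6-note unit gives 3 cells:
Eb4 G4 C5 F5 Db5 Ab5 | Db4 F4 Bb4 Eb5 C5 G5 | C4 Eb4 Ab4 Db5 Bb4 F5
Every group is a transposition down a 2nd of the one before; no shorter unit works.

6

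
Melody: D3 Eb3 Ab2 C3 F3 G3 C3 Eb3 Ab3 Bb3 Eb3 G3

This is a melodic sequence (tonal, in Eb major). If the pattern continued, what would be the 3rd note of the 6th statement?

Grouping in 4s, the 3rd note of each cell is Ab2, C3, Eb3.
Carrying that up a 3rd forward: G3 → Bb3 → D4.

D4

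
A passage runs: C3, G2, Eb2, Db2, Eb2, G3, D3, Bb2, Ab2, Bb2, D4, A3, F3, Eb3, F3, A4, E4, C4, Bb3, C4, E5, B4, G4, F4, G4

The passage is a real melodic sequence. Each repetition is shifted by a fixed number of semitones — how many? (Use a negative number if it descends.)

With a 5-note motive the entries are C3, G3, D4, A4, E5, each up a 5th from the previous.
C3→G3 is 55 − 48 = 7 semitones.

7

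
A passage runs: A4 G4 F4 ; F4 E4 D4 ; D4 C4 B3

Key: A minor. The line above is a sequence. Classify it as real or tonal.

tonal

Every note is diatonic to A minor.
Cell 1 has -2 semitones from note 1 to 2, but cell 2 has -1 — the interval quality changes while the contour stays the same, which is the hallmark of a tonal sequence.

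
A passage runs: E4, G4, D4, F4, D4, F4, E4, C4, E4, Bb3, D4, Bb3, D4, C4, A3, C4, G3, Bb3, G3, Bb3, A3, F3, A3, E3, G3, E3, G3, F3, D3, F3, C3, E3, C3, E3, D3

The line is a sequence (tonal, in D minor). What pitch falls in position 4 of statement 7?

A2

Grouping in 7s, the 4th note of each cell is F4, D4, Bb3, G3, E3.
Each moves down a 3rd. Continuing: C3 → A2.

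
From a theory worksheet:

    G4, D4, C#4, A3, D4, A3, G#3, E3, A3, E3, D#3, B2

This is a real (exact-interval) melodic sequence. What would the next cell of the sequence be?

With a 4-note motive the entries are G4, D4, A3, each down a 4th from the previous.
From E3 the exact shape gives E3 B2 A#2 F#2.

E3 B2 A#2 F#2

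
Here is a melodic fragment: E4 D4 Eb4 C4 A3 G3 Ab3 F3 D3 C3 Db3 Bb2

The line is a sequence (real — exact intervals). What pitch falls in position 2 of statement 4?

F2

With 4-note cells, note 2 of each statement runs D4, G3, C3.
One more down a 5th gives F2.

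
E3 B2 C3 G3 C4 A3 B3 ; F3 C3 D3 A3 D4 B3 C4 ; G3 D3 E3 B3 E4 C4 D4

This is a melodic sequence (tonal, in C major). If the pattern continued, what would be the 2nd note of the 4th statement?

E3

Grouping in 7s, the 2nd note of each cell is B2, C3, D3.
One more up a 2nd gives E3.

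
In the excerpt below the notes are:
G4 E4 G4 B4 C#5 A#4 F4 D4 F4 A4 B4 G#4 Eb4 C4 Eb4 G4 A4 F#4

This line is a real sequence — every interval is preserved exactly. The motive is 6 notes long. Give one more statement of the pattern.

Db4 Bb3 Db4 F4 G4 E4

Unit = 6 notes; the statements start on G4, F4, Eb4, moving down a 2nd each time.
From Db4 the exact shape gives Db4 Bb3 Db4 F4 G4 E4.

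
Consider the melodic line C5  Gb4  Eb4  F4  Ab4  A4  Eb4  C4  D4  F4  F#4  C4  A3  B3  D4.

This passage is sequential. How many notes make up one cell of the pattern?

15 notes total. Splitting into 3 groups of 5:
C5 Gb4 Eb4 F4 Ab4 | A4 Eb4 C4 D4 F4 | F#4 C4 A3 B3 D4
That's a consistent down a 3rd shift per cell, and no other grouping gives one.

5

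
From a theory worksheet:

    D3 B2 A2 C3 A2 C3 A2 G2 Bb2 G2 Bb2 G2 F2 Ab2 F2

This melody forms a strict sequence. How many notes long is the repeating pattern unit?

Try groups of 5 (3 cells in 15 notes):
D3 B2 A2 C3 A2 | C3 A2 G2 Bb2 G2 | Bb2 G2 F2 Ab2 F2
Every group is a transposition down a 2nd of the one before; no shorter unit works.

5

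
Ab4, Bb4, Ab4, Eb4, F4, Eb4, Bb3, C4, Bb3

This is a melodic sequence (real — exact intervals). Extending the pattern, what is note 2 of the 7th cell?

Grouping in 3s, the 2nd note of each cell is Bb4, F4, C4.
Extending down a 4th: G3 → D3 → A2 → E2.

E2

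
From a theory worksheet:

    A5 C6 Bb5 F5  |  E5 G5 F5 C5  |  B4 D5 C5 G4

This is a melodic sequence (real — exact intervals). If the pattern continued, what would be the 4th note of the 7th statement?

B2

The unit is 4 notes. Position-4 pitches of the 3 shown cells: F5, C5, G4.
Carrying that down a 4th forward: D4 → A3 → E3 → B2.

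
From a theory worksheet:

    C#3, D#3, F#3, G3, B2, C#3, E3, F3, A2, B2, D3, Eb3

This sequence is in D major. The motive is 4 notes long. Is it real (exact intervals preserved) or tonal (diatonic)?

real

Each cell has the same semitone pattern (2, 3, 1) — intervals are preserved exactly.
And D#3 lies outside D major, so the sequence is real rather than tonal.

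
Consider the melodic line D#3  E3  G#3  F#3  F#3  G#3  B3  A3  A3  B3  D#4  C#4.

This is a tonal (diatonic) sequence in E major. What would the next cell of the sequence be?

C#4 D#4 F#4 E4

The 4-note cells begin on D#3, F#3, A3 — each up a 3rd from the last.
Statement 4 starts on C#4 and keeps the same diatonic contour: C#4 D#4 F#4 E4.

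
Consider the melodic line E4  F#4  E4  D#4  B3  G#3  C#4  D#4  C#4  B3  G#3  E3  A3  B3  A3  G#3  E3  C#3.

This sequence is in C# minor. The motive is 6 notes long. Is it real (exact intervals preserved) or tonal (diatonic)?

Every note is diatonic to C# minor.
Cell 1 has -1 semitones from note 3 to 4, but cell 2 has -2 — the interval quality changes while the contour stays the same, which is the hallmark of a tonal sequence.

tonal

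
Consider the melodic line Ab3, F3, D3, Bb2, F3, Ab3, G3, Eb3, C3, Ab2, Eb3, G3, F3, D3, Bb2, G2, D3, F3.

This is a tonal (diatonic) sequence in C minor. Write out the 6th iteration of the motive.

The 6-note cells begin on Ab3, G3, F3 — each down a 2nd from the last.
Carrying on: Eb3 → D3 → C3.
From C3 the diatonic shape gives C3 Ab2 F2 D2 Ab2 C3.

C3 Ab2 F2 D2 Ab2 C3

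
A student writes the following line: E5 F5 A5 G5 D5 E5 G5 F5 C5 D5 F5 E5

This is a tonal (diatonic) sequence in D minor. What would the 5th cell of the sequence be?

Unit = 4 notes; the statements start on E5, D5, C5, moving down a 2nd each time.
Continuing the starts: Bb4 → A4.
Statement 5 starts on A4 and keeps the same diatonic contour: A4 Bb4 D5 C5.

A4 Bb4 D5 C5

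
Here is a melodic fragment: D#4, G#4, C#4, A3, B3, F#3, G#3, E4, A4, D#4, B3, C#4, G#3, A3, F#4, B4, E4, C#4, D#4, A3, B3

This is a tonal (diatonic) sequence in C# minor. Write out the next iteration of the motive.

The 7-note cells begin on D#4, E4, F#4 — each up a 2nd from the last.
So cell 4 is G#4 C#5 F#4 D#4 E4 B3 C#4.

G#4 C#5 F#4 D#4 E4 B3 C#4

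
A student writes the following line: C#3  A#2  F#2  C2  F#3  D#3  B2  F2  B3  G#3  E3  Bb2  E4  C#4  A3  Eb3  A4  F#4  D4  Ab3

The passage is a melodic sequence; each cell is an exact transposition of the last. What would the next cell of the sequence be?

The 4-note cells begin on C#3, F#3, B3, E4, A4 — each up a 4th from the last.
Statement 6 starts on D5 and keeps the same exact contour: D5 B4 G4 Db4.

D5 B4 G4 Db4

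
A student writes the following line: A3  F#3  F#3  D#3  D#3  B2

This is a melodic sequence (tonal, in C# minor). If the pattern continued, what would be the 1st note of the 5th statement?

Grouping in 2s, the 1st note of each cell is A3, F#3, D#3.
Extending down a 3rd: B2 → G#2.

G#2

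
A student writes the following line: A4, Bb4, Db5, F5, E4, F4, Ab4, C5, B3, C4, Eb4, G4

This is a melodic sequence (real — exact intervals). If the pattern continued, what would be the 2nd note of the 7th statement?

Grouping in 4s, the 2nd note of each cell is Bb4, F4, C4.
Each moves down a 4th. Continuing: G3 → D3 → A2 → E2.

E2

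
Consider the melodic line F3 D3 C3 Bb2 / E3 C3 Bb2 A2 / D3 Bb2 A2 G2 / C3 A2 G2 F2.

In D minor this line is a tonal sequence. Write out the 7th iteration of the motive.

The 4-note cells begin on F3, E3, D3, C3 — each down a 2nd from the last.
Continuing the starts: Bb2 → A2 → G2.
Statement 7 starts on G2 and keeps the same diatonic contour: G2 E2 D2 C2.

G2 E2 D2 C2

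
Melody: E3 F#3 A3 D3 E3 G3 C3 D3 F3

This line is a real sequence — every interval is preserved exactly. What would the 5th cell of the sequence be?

With a 3-note motive the entries are E3, D3, C3, each down a 2nd from the previous.
Continuing the starts: Bb2 → Ab2.
So cell 5 is Ab2 Bb2 Db3.

Ab2 Bb2 Db3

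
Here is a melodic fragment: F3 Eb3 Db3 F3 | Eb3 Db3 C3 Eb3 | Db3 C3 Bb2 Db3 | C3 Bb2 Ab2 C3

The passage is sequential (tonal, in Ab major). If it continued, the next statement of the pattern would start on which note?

Unit = 4 notes; the statements start on F3, Eb3, Db3, C3, moving down a 2nd each time.
The next head, down a 2nd from C3, is Bb2.

Bb2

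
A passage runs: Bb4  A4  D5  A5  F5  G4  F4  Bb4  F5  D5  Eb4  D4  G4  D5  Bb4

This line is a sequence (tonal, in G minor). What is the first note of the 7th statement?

The 5-note cells begin on Bb4, G4, Eb4 — each down a 3rd from the last.
Extending the heads down a 3rd: C4 → A3 → F3 → D3.

D3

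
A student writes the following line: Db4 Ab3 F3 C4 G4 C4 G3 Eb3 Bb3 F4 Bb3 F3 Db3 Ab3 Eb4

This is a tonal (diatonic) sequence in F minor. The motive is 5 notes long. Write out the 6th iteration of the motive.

The 5-note cells begin on Db4, C4, Bb3 — each down a 2nd from the last.
Extending down a 2nd: Ab3 → G3 → F3.
Statement 6 starts on F3 and keeps the same diatonic contour: F3 C3 Ab2 Eb3 Bb3.

F3 C3 Ab2 Eb3 Bb3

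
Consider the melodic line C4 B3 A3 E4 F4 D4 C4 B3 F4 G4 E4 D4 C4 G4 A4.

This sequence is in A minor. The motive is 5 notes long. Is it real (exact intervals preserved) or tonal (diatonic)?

Every note is diatonic to A minor.
Cell 1 has -1 semitones from note 1 to 2, but cell 2 has -2 — the interval quality changes while the contour stays the same, which is the hallmark of a tonal sequence.

tonal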